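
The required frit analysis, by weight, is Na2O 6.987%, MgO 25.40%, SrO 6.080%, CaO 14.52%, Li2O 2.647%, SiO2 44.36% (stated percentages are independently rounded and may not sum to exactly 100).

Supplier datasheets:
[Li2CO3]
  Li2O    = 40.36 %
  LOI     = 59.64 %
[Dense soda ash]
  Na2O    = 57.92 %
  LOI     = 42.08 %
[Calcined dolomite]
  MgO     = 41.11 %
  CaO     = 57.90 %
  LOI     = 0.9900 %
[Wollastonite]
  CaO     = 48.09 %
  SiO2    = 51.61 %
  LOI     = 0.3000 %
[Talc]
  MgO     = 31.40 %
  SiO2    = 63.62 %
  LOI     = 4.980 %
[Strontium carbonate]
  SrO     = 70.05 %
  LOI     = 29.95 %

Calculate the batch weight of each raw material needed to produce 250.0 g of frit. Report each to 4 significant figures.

Batch per 250.0 g frit:
  Li2CO3: 16.40 g
  Dense soda ash: 30.16 g
  Calcined dolomite: 39.00 g
  Wollastonite: 28.53 g
  Talc: 151.2 g
  Strontium carbonate: 21.70 g
Total batch = 287.0 g; LOI loss = 36.97 g; yield = 87.12%

All arithmetic holds full float precision at all times — in-progress results appear rounded to four significant figures between the steps; every reported number takes a single rounding; the derived quantities are carried using the weight values for 250.0 g of glass at full precision (net glass mass, the totals, ignition loss, the six compositions, yield), as given in the problem or answer text.
Target oxide masses per 250.0 g frit:
  Na2O: 6.987% × 250.0 = 17.47 g
  MgO: 25.40% × 250.0 = 63.50 g
  SrO: 6.080% × 250.0 = 15.20 g
  CaO: 14.52% × 250.0 = 36.30 g
  Li2O: 2.647% × 250.0 = 6.618 g
  SiO2: 44.36% × 250.0 = 110.9 g
Per-oxide balance check given the weights on record, under the basis named above (every target is met by its sum modulo rounding of the values):
  Na2O: 30.16·0.5792 = 17.47 g (target 17.47 g)
  MgO: 39.00·0.4111 + 151.2·0.3140 = 63.51 g (target 63.50 g)
  SrO: 21.70·0.7005 = 15.20 g (target 15.20 g)
  CaO: 39.00·0.5790 + 28.53·0.4809 = 36.30 g (target 36.30 g)
  Li2O: 16.40·0.4036 = 6.619 g (target 6.618 g)
  SiO2: 28.53·0.5161 + 151.2·0.6362 = 110.9 g (target 110.9 g)
Glass-mass bookkeeping: total batch − LOI = 250.0 g (targets for the oxides total 250.0 g; versus the stated basis of 250.0 g — deltas are rounding alone).
Whole-batch sum: Σ batch = 287.0 g; the LOI term Σ batch·LOI equals 36.97 g; as yield: glass ÷ batch → 87.12%.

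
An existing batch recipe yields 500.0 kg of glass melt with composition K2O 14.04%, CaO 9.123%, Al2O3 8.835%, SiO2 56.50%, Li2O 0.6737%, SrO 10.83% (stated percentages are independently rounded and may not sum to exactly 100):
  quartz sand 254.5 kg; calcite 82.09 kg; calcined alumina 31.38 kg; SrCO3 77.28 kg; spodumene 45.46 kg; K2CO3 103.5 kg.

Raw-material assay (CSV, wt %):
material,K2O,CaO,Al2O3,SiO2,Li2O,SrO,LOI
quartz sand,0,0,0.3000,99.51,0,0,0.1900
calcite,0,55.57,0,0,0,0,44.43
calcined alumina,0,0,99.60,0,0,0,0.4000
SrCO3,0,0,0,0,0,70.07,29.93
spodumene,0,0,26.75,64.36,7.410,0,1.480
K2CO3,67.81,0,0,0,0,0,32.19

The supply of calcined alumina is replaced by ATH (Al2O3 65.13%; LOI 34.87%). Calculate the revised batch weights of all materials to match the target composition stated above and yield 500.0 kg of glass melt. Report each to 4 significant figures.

Revised batch per 500.0 kg glass melt:
  quartz sand: 254.5 kg
  calcite: 82.09 kg
  ATH: 47.98 kg
  SrCO3: 77.28 kg
  spodumene: 45.46 kg
  K2CO3: 103.5 kg
Total batch = 610.8 kg; LOI loss = 110.8 kg

The working math keeps full precision end to end; working values are shown (rounded to 4 significant digits) as written; every reported figure is rounded just once. Derived quantities are recomputed from the weighed amounts at 500.0 kg of glass at full precision (ignition loss, glass mass, the yield, totals, six oxide percentages) exactly as printed in either problem or answer.
Target masses of each oxide per 500.0 kg glass melt:
  K2O: 14.04% × 500.0 = 70.20 kg
  CaO: 9.123% × 500.0 = 45.62 kg
  Al2O3: 8.835% × 500.0 = 44.18 kg
  SiO2: 56.50% × 500.0 = 282.5 kg
  Li2O: 0.6737% × 500.0 = 3.368 kg
  SrO: 10.83% × 500.0 = 54.15 kg
Sums-versus-targets review on the weights just shown, under the basis named above (summed amounts equal target values net of answer rounding effects):
  K2O: 103.5·0.6781 = 70.18 kg (target 70.20 kg)
  CaO: 82.09·0.5557 = 45.62 kg (target 45.62 kg)
  Al2O3: 254.5·0.003000 + 47.98·0.6513 + 45.46·0.2675 = 44.17 kg (target 44.18 kg)
  SiO2: 254.5·0.9951 + 45.46·0.6436 = 282.5 kg (target 282.5 kg)
  Li2O: 45.46·0.07410 = 3.369 kg (target 3.368 kg)
  SrO: 77.28·0.7007 = 54.15 kg (target 54.15 kg)
Glass-mass bookkeeping: batch Σ − ignition loss = 500.0 kg (summing oxide targets gives 500.0 kg; basis as stated: 500.0 kg — gaps are rounding artifacts).
Batch total: Σ batch = 610.8 kg; LOI removed, Σ of batch·LOI: 110.8 kg; yield: glass divided by total = 81.86%.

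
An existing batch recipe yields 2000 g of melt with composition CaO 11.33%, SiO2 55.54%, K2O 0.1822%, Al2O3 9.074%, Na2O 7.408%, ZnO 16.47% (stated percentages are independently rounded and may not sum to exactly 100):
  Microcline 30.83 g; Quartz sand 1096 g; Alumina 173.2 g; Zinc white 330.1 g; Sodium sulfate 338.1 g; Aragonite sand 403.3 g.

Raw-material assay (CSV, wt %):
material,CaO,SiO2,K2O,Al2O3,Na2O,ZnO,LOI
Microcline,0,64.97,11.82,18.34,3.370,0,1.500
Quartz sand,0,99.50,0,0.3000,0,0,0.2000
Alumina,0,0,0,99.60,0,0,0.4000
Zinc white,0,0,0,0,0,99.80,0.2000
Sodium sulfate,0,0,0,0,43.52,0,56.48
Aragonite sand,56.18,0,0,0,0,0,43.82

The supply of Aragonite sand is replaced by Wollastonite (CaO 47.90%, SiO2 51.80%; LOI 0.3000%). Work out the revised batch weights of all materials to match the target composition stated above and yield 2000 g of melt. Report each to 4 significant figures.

Revised batch per 2000 g melt:
  Microcline: 30.83 g
  Quartz sand: 850.0 g
  Alumina: 174.0 g
  Zinc white: 330.1 g
  Sodium sulfate: 338.1 g
  Wollastonite: 473.1 g
Total batch = 2196 g; LOI loss = 195.9 g

In-progress results are printed rounded to 4 significant digits as written; the working math holds full float precision at every stage; every reported number is rounded just once — the derived quantities, which include six oxide percentages, the totals, glass mass, yield, ignition loss, are recomputed in exact precision, as written in either problem or answer, from the weighed amounts on 2000 g of glass.
Oxide-by-oxide targets in 2000 g melt:
  CaO: 11.33% × 2000 = 226.6 g
  SiO2: 55.54% × 2000 = 1111 g
  K2O: 0.1822% × 2000 = 3.644 g
  Al2O3: 9.074% × 2000 = 181.5 g
  Na2O: 7.408% × 2000 = 148.2 g
  ZnO: 16.47% × 2000 = 329.4 g
Per-oxide balance check working from each reported weight, under the basis named above (sums match the target masses within answer rounding):
  CaO: 473.1·0.4790 = 226.6 g (target 226.6 g)
  SiO2: 30.83·0.6497 + 850.0·0.9950 + 473.1·0.5180 = 1111 g (target 1111 g)
  K2O: 30.83·0.1182 = 3.644 g (target 3.644 g)
  Al2O3: 30.83·0.1834 + 850.0·0.003000 + 174.0·0.9960 = 181.5 g (target 181.5 g)
  Na2O: 30.83·0.03370 + 338.1·0.4352 = 148.2 g (target 148.2 g)
  ZnO: 330.1·0.9980 = 329.4 g (target 329.4 g)
Glass-mass closure: the batch minus its LOI: 2000 g (summing oxide targets gives 2000 g; against the stated basis, 2000 g — deltas are rounding alone).
Batch total: Σ batch = 2196 g; ignition loss, Σ(batch × LOI) = 195.9 g; yield = glass ÷ total batch = 91.08%.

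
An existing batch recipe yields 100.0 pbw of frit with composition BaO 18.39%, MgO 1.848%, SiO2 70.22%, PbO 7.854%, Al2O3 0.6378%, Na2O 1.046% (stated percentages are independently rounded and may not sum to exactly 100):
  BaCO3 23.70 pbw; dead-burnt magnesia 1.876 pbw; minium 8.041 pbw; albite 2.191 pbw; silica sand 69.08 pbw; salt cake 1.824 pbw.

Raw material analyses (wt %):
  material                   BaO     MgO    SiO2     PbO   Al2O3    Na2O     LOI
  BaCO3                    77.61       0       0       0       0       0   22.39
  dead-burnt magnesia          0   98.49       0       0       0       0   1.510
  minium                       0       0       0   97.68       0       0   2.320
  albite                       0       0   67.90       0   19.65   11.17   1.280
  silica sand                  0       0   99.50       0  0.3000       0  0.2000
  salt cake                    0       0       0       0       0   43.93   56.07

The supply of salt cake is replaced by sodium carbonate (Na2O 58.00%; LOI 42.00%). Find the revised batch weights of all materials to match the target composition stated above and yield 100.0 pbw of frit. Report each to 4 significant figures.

Revised batch per 100.0 pbw frit:
  BaCO3: 23.70 pbw
  dead-burnt magnesia: 1.876 pbw
  minium: 8.041 pbw
  albite: 2.191 pbw
  silica sand: 69.08 pbw
  sodium carbonate: 1.381 pbw
Total batch = 106.3 pbw; LOI loss = 6.268 pbw

The working math keeps full precision end to end; in-progress results are printed, rounded to four significant figures, across the worked steps — each reported result undergoes a single rounding — derived quantities, which include totals, the yield, glass mass, LOI, the six compositions, are recomputed in exact precision, as they appear in the problem or the answer, using the weight values for 100.0 pbw of glass.
The oxide mass targets at 100.0 pbw frit:
  BaO: 18.39% × 100.0 = 18.39 pbw
  MgO: 1.848% × 100.0 = 1.848 pbw
  SiO2: 70.22% × 100.0 = 70.22 pbw
  PbO: 7.854% × 100.0 = 7.854 pbw
  Al2O3: 0.6378% × 100.0 = 0.6378 pbw
  Na2O: 1.046% × 100.0 = 1.046 pbw
Oxide-by-oxide audit given the weights on record, versus the basis set out (target by target, the sums agree within answer rounding):
  BaO: 23.70·0.7761 = 18.39 pbw (target 18.39 pbw)
  MgO: 1.876·0.9849 = 1.848 pbw (target 1.848 pbw)
  SiO2: 2.191·0.6790 + 69.08·0.9950 = 70.22 pbw (target 70.22 pbw)
  PbO: 8.041·0.9768 = 7.854 pbw (target 7.854 pbw)
  Al2O3: 2.191·0.1965 + 69.08·0.003000 = 0.6378 pbw (target 0.6378 pbw)
  Na2O: 2.191·0.1117 + 1.381·0.5800 = 1.046 pbw (target 1.046 pbw)
Mass balance on the glass: total charge less LOI = 100.0 pbw (targets for the oxides total 100.0 pbw; stated basis 100.0 pbw — any gap is answer rounding).
Total batch = Σ batch = 106.3 pbw; LOI removed, Σ of batch·LOI: 6.268 pbw; the yield ratio, glass ÷ batch: 94.10%.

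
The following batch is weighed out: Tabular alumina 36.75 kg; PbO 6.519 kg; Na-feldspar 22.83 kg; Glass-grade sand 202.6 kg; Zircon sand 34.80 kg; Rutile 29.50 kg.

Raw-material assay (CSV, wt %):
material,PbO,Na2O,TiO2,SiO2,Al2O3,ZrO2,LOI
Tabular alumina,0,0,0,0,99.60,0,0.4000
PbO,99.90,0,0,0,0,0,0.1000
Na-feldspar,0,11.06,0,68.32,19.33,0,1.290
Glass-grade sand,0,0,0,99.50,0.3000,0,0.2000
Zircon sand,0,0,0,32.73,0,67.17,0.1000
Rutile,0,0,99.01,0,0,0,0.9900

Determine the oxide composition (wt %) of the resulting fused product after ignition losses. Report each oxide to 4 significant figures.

Glass mass = 331.8 kg (batch 333.0 − LOI 1.180).
Composition: PbO 1.963%, Na2O 0.7610%, TiO2 8.802%, SiO2 68.89%, Al2O3 12.54%, ZrO2 7.045%

Values along the way are shown with 4-significant-figure rounding between the steps — all internal work keeps exact precision from start to finish — every reported number takes a single rounding; all derived quantities (LOI, yield, six oxide percentages, the totals, glass mass) are re-derived in exact precision from the weighed amounts per 331.8 kg of glass exactly as shown in the problem or the answer.
Delivered oxide masses:
  PbO: 6.519·0.9990 = 6.512 kg
  Na2O: 22.83·0.1106 = 2.525 kg
  TiO2: 29.50·0.9901 = 29.21 kg
  SiO2: 22.83·0.6832 + 202.6·0.9950 + 34.80·0.3273 = 228.6 kg
  Al2O3: 36.75·0.9960 + 22.83·0.1933 + 202.6·0.003000 = 41.62 kg
  ZrO2: 34.80·0.6717 = 23.38 kg
LOI: 36.75·0.004000 + 6.519·0.001000 + 22.83·0.01290 + 202.6·0.002000 + 34.80·0.001000 + 29.50·0.009900 = 1.180 kg
Glass = total batch minus LOI = 333.0 − 1.180 = 331.8 kg (equal to the oxide-mass sum)
wt % = 100 × oxide mass / glass mass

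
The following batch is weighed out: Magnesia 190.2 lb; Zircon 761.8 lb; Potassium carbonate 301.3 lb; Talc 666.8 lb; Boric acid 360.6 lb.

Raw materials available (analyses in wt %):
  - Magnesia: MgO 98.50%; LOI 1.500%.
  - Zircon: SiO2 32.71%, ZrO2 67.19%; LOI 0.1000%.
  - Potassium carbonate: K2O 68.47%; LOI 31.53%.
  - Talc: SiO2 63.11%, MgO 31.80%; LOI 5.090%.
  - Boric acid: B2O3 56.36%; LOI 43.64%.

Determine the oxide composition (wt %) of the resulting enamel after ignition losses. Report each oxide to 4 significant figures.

Glass mass = 1991 lb (batch 2281 − LOI 289.9).
Composition: SiO2 33.66%, B2O3 10.21%, K2O 10.36%, ZrO2 25.71%, MgO 20.06%

Mid-chain values are shown with 4-significant-figure rounding in the working; each numeric step keeps full precision in every operation. Each reported value is rounded once only. The derived quantities (glass mass, five oxide percentages, totals, yield, ignition loss) are carried at full float precision from the batch weights at 1991 lb of glass as set out in problem or answer.
Oxide-by-oxide delivered mass:
  SiO2: 761.8·0.3271 + 666.8·0.6311 = 670.0 lb
  B2O3: 360.6·0.5636 = 203.2 lb
  K2O: 301.3·0.6847 = 206.3 lb
  ZrO2: 761.8·0.6719 = 511.9 lb
  MgO: 190.2·0.9850 + 666.8·0.3180 = 399.4 lb
LOI: 190.2·0.01500 + 761.8·0.001000 + 301.3·0.3153 + 666.8·0.05090 + 360.6·0.4364 = 289.9 lb
Glass = total batch minus LOI = 2281 − 289.9 = 1991 lb (equal to the oxide-mass sum)
percent share: oxide ÷ glass, ×100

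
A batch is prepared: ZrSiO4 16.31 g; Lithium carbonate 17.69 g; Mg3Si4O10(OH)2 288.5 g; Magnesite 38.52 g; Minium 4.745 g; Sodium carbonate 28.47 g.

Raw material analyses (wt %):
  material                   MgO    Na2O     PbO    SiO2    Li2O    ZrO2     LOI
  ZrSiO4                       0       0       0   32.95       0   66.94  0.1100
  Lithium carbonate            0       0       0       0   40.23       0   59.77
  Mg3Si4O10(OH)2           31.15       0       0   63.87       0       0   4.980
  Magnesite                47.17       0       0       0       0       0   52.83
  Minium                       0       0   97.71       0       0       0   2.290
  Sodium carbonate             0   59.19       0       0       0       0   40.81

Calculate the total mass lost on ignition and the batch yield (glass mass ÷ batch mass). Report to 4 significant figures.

In-progress results are printed, with 4-significant-figure rounding, as written. All arithmetic carries full float precision all the way through. Each reported value takes just one rounding — the derived quantities are re-derived using the weight values at 337.2 g of glass in exact precision (yield, glass mass, six oxide percentages, the totals, LOI), as given in the problem or answer text.
Each material's LOI contribution:
  ZrSiO4: 16.31 × 0.001100 = 0.01794 g
  Lithium carbonate: 17.69 × 0.5977 = 10.57 g
  Mg3Si4O10(OH)2: 288.5 × 0.04980 = 14.37 g
  Magnesite: 38.52 × 0.5283 = 20.35 g
  Minium: 4.745 × 0.02290 = 0.1087 g
  Sodium carbonate: 28.47 × 0.4081 = 11.62 g
Total LOI = 57.04 g
Glass = batch − LOI = 394.2 − 57.04 = 337.2 g

LOI loss = 57.04 g; glass = 337.2 g; yield = 85.53%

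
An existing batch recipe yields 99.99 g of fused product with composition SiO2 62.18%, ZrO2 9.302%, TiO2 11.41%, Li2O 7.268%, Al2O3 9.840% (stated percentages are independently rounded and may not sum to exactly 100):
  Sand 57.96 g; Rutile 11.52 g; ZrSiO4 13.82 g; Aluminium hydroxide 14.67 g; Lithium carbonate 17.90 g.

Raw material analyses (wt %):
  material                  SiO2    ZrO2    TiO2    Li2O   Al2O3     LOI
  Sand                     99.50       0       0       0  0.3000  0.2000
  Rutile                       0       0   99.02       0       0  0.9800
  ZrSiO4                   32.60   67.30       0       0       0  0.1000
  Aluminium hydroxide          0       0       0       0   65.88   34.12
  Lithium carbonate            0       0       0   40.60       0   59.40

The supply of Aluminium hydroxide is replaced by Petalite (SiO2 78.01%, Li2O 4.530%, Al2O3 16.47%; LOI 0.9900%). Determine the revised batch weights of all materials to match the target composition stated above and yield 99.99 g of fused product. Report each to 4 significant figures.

Every computation maintains full precision at each step. Working values are rounded to four significant digits when quoted; exactly one rounding goes into every reported number; the derived quantities are rebuilt using the weight values at 99.99 g of glass in full precision (yield, five oxide percentages, totals, ignition loss, net glass mass) exactly as shown in the problem or the answer.
Oxide-by-oxide targets in 99.99 g fused product:
  SiO2: 62.18% × 99.99 = 62.17 g
  ZrO2: 9.302% × 99.99 = 9.301 g
  TiO2: 11.41% × 99.99 = 11.41 g
  Li2O: 7.268% × 99.99 = 7.267 g
  Al2O3: 9.840% × 99.99 = 9.839 g
Sums-versus-targets review from the weights as reported, on the stated basis (sums match the target masses inside rounding margins):
  SiO2: 11.28·0.9950 + 13.82·0.3260 + 59.53·0.7801 = 62.17 g (target 62.17 g)
  ZrO2: 13.82·0.6730 = 9.301 g (target 9.301 g)
  TiO2: 11.52·0.9902 = 11.41 g (target 11.41 g)
  Li2O: 59.53·0.04530 + 11.26·0.4060 = 7.268 g (target 7.267 g)
  Al2O3: 11.28·0.003000 + 59.53·0.1647 = 9.838 g (target 9.839 g)
Auditing the glass mass value: the batch minus its LOI: 99.98 g (per-oxide target masses sum to 99.99 g; against the stated basis, 99.99 g — rounding explains the deltas).
Summing the batch: Σ batch = 107.4 g; Σ batch·LOI gives LOI loss = 7.427 g; yield = glass ÷ total batch = 93.09%.

Revised batch per 99.99 g fused product:
  Sand: 11.28 g
  Rutile: 11.52 g
  ZrSiO4: 13.82 g
  Petalite: 59.53 g
  Lithium carbonate: 11.26 g
Total batch = 107.4 g; LOI loss = 7.427 g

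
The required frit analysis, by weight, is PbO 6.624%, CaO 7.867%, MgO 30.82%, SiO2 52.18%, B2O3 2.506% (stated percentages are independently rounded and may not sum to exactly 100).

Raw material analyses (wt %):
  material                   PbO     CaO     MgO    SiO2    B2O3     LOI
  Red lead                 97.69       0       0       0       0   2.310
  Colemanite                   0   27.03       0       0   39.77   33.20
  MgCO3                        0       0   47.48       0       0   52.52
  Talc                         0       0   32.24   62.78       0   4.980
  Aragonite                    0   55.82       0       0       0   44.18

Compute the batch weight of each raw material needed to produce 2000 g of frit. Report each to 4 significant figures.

Batch per 2000 g frit:
  Red lead: 135.6 g
  Colemanite: 126.0 g
  MgCO3: 169.5 g
  Talc: 1662 g
  Aragonite: 220.8 g
Total batch = 2314 g; LOI loss = 314.3 g; yield = 86.42%

Full float precision is kept all the way through — working values are rounded to 4 significant figures wherever printed; every reported result is rounded just once; all derived quantities are re-derived at full float precision (the yield, LOI, the five compositions, net glass mass, the totals) from the weighed amounts at 2000 g of glass precisely as stated by question or answer.
Oxide mass targets, per 2000 g frit:
  PbO: 6.624% × 2000 = 132.5 g
  CaO: 7.867% × 2000 = 157.3 g
  MgO: 30.82% × 2000 = 616.4 g
  SiO2: 52.18% × 2000 = 1044 g
  B2O3: 2.506% × 2000 = 50.12 g
A balance pass over the oxides, given the weights on record, on the stated basis (delivered sums recover each target modulo rounding of the values):
  PbO: 135.6·0.9769 = 132.5 g (target 132.5 g)
  CaO: 126.0·0.2703 + 220.8·0.5582 = 157.3 g (target 157.3 g)
  MgO: 169.5·0.4748 + 1662·0.3224 = 616.3 g (target 616.4 g)
  SiO2: 1662·0.6278 = 1043 g (target 1044 g)
  B2O3: 126.0·0.3977 = 50.11 g (target 50.12 g)
Glass-mass closure: batch Σ − ignition loss = 2000 g (the Σ of target masses is 2000 g; stated basis 2000 g — deltas are rounding alone).
Whole-batch sum: Σ batch = 2314 g; loss to ignition Σ batch·LOI = 314.3 g; glass ÷ batch gives a yield of 86.42%.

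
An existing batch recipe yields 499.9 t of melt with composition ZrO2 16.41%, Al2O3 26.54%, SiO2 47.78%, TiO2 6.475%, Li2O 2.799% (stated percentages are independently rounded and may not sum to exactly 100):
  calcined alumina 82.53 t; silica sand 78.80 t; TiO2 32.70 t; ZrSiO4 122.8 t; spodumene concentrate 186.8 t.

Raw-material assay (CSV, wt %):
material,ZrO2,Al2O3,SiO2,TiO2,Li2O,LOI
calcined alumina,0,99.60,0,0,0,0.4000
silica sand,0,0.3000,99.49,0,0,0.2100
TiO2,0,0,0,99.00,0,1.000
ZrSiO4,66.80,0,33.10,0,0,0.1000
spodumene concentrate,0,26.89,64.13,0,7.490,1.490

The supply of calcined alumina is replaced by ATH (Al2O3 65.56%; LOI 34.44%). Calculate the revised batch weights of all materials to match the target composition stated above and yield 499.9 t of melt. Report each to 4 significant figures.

Revised batch per 499.9 t melt:
  ATH: 125.4 t
  silica sand: 78.80 t
  TiO2: 32.70 t
  ZrSiO4: 122.8 t
  spodumene concentrate: 186.8 t
Total batch = 546.5 t; LOI loss = 46.59 t

Each numeric step holds full precision at each step. Rounding to four significant figures applies to every intermediate as displayed; a single rounding finalizes every reported value; the derived quantities are re-derived starting from the weights per 499.9 t of glass at full precision (glass mass, the totals, the five compositions, the yield, LOI), exactly as printed in question or answer.
Oxide mass targets, per 499.9 t melt:
  ZrO2: 16.41% × 499.9 = 82.03 t
  Al2O3: 26.54% × 499.9 = 132.7 t
  SiO2: 47.78% × 499.9 = 238.9 t
  TiO2: 6.475% × 499.9 = 32.37 t
  Li2O: 2.799% × 499.9 = 13.99 t
Mass-balance tally per oxide applying the batch weights above, on the stated basis (summed amounts equal target values up to rounding of the answer):
  ZrO2: 122.8·0.6680 = 82.03 t (target 82.03 t)
  Al2O3: 125.4·0.6556 + 78.80·0.003000 + 186.8·0.2689 = 132.7 t (target 132.7 t)
  SiO2: 78.80·0.9949 + 122.8·0.3310 + 186.8·0.6413 = 238.8 t (target 238.9 t)
  TiO2: 32.70·0.9900 = 32.37 t (target 32.37 t)
  Li2O: 186.8·0.07490 = 13.99 t (target 13.99 t)
Auditing the glass mass value: Σ batch − LOI loss = 499.9 t (oxide target masses add up to 499.9 t; with the basis standing at 499.9 t — rounding explains the deltas).
Summing the batch: Σ batch = 546.5 t; LOI removed, Σ of batch·LOI: 46.59 t; as yield: glass ÷ batch → 91.48%.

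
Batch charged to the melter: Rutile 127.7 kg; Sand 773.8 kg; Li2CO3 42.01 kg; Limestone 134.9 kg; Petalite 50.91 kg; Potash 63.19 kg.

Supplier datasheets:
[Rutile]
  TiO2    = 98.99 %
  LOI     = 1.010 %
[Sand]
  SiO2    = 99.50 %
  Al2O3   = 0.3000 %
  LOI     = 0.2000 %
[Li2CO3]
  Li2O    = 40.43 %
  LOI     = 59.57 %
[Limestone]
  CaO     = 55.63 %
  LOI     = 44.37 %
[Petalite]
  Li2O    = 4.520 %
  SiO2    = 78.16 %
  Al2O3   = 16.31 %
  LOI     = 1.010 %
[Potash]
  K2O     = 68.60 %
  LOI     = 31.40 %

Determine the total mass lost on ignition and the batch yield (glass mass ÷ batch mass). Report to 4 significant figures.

LOI loss = 108.1 kg; glass = 1084 kg; yield = 90.94%

Every computation maintains exact precision from start to finish; in-progress results are shown rounded off to 4 significant digits between the steps; each reported value is rounded once only. The derived quantities, including the yield, glass mass, the six compositions, LOI, totals, are re-derived from the batch weights on 1084 kg of glass at full precision as written in question or answer.
Loss on ignition, line by line:
  Rutile: 127.7 × 0.01010 = 1.290 kg
  Sand: 773.8 × 0.002000 = 1.548 kg
  Li2CO3: 42.01 × 0.5957 = 25.03 kg
  Limestone: 134.9 × 0.4437 = 59.86 kg
  Petalite: 50.91 × 0.01010 = 0.5142 kg
  Potash: 63.19 × 0.3140 = 19.84 kg
Total LOI = 108.1 kg
Glass = batch − LOI = 1193 − 108.1 = 1084 kg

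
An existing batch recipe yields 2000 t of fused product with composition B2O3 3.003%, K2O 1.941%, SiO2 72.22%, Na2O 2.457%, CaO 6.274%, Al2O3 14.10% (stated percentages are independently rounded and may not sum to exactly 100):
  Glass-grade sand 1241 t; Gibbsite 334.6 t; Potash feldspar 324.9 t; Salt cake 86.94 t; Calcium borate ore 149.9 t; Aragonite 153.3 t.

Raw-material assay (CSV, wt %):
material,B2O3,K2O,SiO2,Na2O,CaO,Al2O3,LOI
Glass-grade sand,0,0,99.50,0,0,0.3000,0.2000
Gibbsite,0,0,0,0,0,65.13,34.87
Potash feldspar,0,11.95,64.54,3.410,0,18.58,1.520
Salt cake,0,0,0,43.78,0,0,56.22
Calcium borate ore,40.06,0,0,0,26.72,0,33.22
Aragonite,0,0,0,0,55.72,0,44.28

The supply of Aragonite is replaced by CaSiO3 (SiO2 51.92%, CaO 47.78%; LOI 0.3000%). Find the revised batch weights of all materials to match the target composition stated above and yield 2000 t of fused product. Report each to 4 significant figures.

The working math runs at full precision through the solve. Intermediates appear (rounded to 4 significant figures) in the printout. A single rounding finalizes every reported figure; the derived quantities (LOI, net glass mass, the six compositions, yield, the totals) are computed in full float precision starting from the weights on 2000 t of glass precisely as stated by the problem or answer text.
The oxide mass targets at 2000 t fused product:
  B2O3: 3.003% × 2000 = 60.06 t
  K2O: 1.941% × 2000 = 38.82 t
  SiO2: 72.22% × 2000 = 1444 t
  Na2O: 2.457% × 2000 = 49.14 t
  CaO: 6.274% × 2000 = 125.5 t
  Al2O3: 14.10% × 2000 = 282.0 t
Sums-versus-targets review working from each reported weight, per the basis as stated (delivered sums recover each target exact up to rounding of places):
  B2O3: 149.9·0.4006 = 60.05 t (target 60.06 t)
  K2O: 324.9·0.1195 = 38.83 t (target 38.82 t)
  SiO2: 1148·0.9950 + 324.9·0.6454 + 178.8·0.5192 = 1445 t (target 1444 t)
  Na2O: 324.9·0.03410 + 86.94·0.4378 = 49.14 t (target 49.14 t)
  CaO: 149.9·0.2672 + 178.8·0.4778 = 125.5 t (target 125.5 t)
  Al2O3: 1148·0.003000 + 335.0·0.6513 + 324.9·0.1858 = 282.0 t (target 282.0 t)
Glass mass check: batch total minus LOI = 2000 t (per-oxide target masses sum to 2000 t; the stated basis being 2000 t — deltas are rounding alone).
Total batch = Σ batch = 2224 t; LOI loss = Σ batch·LOI = 223.3 t; yield = glass ÷ total batch = 89.96%.

Revised batch per 2000 t fused product:
  Glass-grade sand: 1148 t
  Gibbsite: 335.0 t
  Potash feldspar: 324.9 t
  Salt cake: 86.94 t
  Calcium borate ore: 149.9 t
  CaSiO3: 178.8 t
Total batch = 2224 t; LOI loss = 223.3 t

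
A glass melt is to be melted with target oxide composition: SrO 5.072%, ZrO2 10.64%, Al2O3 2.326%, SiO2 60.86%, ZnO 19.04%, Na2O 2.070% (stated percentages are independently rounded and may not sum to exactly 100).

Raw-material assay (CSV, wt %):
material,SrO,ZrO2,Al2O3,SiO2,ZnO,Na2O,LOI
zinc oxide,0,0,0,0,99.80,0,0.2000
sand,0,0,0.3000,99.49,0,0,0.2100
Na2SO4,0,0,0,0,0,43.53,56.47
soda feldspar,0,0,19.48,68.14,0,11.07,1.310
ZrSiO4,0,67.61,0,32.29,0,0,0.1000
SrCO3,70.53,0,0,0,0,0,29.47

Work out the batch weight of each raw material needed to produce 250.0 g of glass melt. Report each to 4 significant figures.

Mid-chain values are rounded to four significant figures wherever printed — the working math runs at full float precision through every step — each reported figure includes exactly one rounding — derived quantities are rebuilt starting from the weights at 250.0 g of glass at full float precision (totals, the yield, ignition loss, six oxide percentages, glass mass), precisely as stated by the question or the answer.
Target oxide masses per 250.0 g glass melt:
  SrO: 5.072% × 250.0 = 12.68 g
  ZrO2: 10.64% × 250.0 = 26.60 g
  Al2O3: 2.326% × 250.0 = 5.815 g
  SiO2: 60.86% × 250.0 = 152.2 g
  ZnO: 19.04% × 250.0 = 47.60 g
  Na2O: 2.070% × 250.0 = 5.175 g
Oxide-by-oxide audit with the batch weights as given, versus the basis set out (sum by sum, the targets are met within answer rounding):
  SrO: 17.98·0.7053 = 12.68 g (target 12.68 g)
  ZrO2: 39.34·0.6761 = 26.60 g (target 26.60 g)
  Al2O3: 121.0·0.003000 + 27.99·0.1948 = 5.815 g (target 5.815 g)
  SiO2: 121.0·0.9949 + 27.99·0.6814 + 39.34·0.3229 = 152.2 g (target 152.2 g)
  ZnO: 47.70·0.9980 = 47.60 g (target 47.60 g)
  Na2O: 4.771·0.4353 + 27.99·0.1107 = 5.175 g (target 5.175 g)
Glass-mass closure: net batch after ignition = 250.0 g (targets for the oxides total 250.0 g; against the stated basis, 250.0 g — deltas are rounding alone).
Batch grand total — Σ batch = 258.8 g; LOI loss = Σ batch·LOI = 8.748 g; glass ÷ batch gives a yield of 96.62%.

Batch per 250.0 g glass melt:
  zinc oxide: 47.70 g
  sand: 121.0 g
  Na2SO4: 4.771 g
  soda feldspar: 27.99 g
  ZrSiO4: 39.34 g
  SrCO3: 17.98 g
Total batch = 258.8 g; LOI loss = 8.748 g; yield = 96.62%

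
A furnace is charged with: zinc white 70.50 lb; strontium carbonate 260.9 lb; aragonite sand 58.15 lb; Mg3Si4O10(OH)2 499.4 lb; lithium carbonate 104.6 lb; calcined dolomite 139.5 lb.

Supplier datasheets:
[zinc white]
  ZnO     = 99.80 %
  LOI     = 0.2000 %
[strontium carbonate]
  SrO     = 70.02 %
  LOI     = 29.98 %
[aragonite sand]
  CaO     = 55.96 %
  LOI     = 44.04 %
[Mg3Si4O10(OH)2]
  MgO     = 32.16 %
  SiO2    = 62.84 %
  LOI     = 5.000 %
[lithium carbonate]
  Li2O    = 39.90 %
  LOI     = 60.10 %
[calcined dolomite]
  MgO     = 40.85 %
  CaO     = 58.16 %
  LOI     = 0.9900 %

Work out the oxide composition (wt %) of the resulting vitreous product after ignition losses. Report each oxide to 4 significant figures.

In-progress results are shown with 4-significant-digit rounding across the worked steps; the working math carries full float precision in all steps. A single rounding produces every reported result — derived quantities (LOI, the totals, glass mass, yield, the six compositions) are re-derived at exact precision from the weighed amounts for 939.9 lb of glass, exactly as printed in the problem or the answer.
Mass of each oxide from the mix:
  MgO: 499.4·0.3216 + 139.5·0.4085 = 217.6 lb
  CaO: 58.15·0.5596 + 139.5·0.5816 = 113.7 lb
  SiO2: 499.4·0.6284 = 313.8 lb
  ZnO: 70.50·0.9980 = 70.36 lb
  SrO: 260.9·0.7002 = 182.7 lb
  Li2O: 104.6·0.3990 = 41.74 lb
LOI: 70.50·0.002000 + 260.9·0.2998 + 58.15·0.4404 + 499.4·0.05000 + 104.6·0.6010 + 139.5·0.009900 = 193.2 lb
The glass mass, total less LOI, = 1133 − 193.2 = 939.9 lb (matching Σ of the oxides)
wt %: oxide over glass, times 100

Glass mass = 939.9 lb (batch 1133 − LOI 193.2).
Composition: MgO 23.15%, CaO 12.09%, SiO2 33.39%, ZnO 7.486%, SrO 19.44%, Li2O 4.441%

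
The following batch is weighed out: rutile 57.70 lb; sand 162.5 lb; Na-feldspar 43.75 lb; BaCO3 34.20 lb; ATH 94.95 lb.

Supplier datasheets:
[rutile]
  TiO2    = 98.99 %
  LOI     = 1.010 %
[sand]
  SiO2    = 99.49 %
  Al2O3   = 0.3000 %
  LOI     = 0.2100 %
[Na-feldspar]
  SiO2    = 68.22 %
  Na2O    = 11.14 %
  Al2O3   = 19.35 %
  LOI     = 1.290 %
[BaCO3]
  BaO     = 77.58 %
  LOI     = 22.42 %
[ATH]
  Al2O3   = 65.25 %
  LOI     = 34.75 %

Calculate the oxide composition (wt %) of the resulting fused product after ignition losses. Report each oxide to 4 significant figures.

Glass mass = 350.9 lb (batch 393.1 − LOI 42.15).
Composition: SiO2 54.57%, TiO2 16.28%, Na2O 1.389%, BaO 7.560%, Al2O3 20.20%

Rounding to 4 significant figures governs each intermediate as shown — all internal work runs at full precision from start to finish — a single rounding completes every reported result. All derived quantities are recomputed from the weighed amounts for 350.9 lb of glass in exact precision (totals, glass mass, ignition loss, five oxide percentages, the yield), as they appear in question or answer.
Mass of each oxide from the mix:
  SiO2: 162.5·0.9949 + 43.75·0.6822 = 191.5 lb
  TiO2: 57.70·0.9899 = 57.12 lb
  Na2O: 43.75·0.1114 = 4.874 lb
  BaO: 34.20·0.7758 = 26.53 lb
  Al2O3: 162.5·0.003000 + 43.75·0.1935 + 94.95·0.6525 = 70.91 lb
LOI: 57.70·0.01010 + 162.5·0.002100 + 43.75·0.01290 + 34.20·0.2242 + 94.95·0.3475 = 42.15 lb
Net of LOI, the glass mass = 393.1 − 42.15 = 350.9 lb (matching Σ of the oxides)
each wt % is 100 × oxide ÷ glass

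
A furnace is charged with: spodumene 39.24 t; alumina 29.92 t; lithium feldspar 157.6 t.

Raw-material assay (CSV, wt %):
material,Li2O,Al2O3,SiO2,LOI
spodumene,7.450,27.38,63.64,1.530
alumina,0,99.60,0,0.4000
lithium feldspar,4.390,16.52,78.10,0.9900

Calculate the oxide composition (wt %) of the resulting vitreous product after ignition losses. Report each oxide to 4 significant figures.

Rounding to four significant figures governs each working value as displayed. Full precision is held at each step; each reported result receives exactly one rounding; all derived quantities are rebuilt at full float precision (the yield, glass mass, three oxide percentages, LOI, totals) starting from the weights per 224.5 t of glass, exactly as shown in either problem or answer.
Oxide masses out of the charge:
  Li2O: 39.24·0.07450 + 157.6·0.04390 = 9.842 t
  Al2O3: 39.24·0.2738 + 29.92·0.9960 + 157.6·0.1652 = 66.58 t
  SiO2: 39.24·0.6364 + 157.6·0.7810 = 148.1 t
LOI: 39.24·0.01530 + 29.92·0.004000 + 157.6·0.009900 = 2.280 t
Glass mass = batch − LOI = 226.8 − 2.280 = 224.5 t (consistent with Σ oxide mass)
wt % = oxide mass / glass mass × 100

Glass mass = 224.5 t (batch 226.8 − LOI 2.280).
Composition: Li2O 4.384%, Al2O3 29.66%, SiO2 65.96%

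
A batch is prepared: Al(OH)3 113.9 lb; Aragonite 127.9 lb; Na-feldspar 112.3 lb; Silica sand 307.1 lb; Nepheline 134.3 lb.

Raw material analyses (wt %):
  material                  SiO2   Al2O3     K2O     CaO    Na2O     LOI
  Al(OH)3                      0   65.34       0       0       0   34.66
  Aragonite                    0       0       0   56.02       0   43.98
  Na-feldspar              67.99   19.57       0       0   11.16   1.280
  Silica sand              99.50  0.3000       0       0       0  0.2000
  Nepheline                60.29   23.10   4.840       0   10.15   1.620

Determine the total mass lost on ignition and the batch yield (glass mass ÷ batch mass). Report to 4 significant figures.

Rounding to 4 significant figures extends to every working value as shown; the working math carries full float precision end to end — every reported figure takes exactly one rounding — derived quantities are computed from the batch weights per 695.5 lb of glass in exact precision (LOI, the totals, glass mass, the five compositions, yield), exactly as printed in the question or the answer.
Loss on ignition, line by line:
  Al(OH)3: 113.9 × 0.3466 = 39.48 lb
  Aragonite: 127.9 × 0.4398 = 56.25 lb
  Na-feldspar: 112.3 × 0.01280 = 1.437 lb
  Silica sand: 307.1 × 0.002000 = 0.6142 lb
  Nepheline: 134.3 × 0.01620 = 2.176 lb
Total LOI = 99.96 lb
Glass = batch − LOI = 795.5 − 99.96 = 695.5 lb

LOI loss = 99.96 lb; glass = 695.5 lb; yield = 87.43%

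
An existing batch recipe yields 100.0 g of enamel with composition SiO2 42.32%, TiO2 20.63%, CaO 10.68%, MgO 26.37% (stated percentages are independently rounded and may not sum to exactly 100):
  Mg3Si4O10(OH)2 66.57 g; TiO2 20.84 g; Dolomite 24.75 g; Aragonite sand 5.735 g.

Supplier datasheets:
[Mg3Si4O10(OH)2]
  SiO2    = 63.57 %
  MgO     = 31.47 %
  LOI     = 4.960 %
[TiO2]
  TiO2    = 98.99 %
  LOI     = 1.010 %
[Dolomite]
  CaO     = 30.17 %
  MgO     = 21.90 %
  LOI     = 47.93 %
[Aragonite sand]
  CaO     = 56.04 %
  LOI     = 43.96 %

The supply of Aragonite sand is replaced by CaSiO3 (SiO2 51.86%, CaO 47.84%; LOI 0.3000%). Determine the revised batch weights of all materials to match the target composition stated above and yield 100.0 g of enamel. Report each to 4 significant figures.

The whole derivation carries full float precision throughout; values along the way are displayed with 4-significant-digit rounding in the working; each reported figure sees exactly one rounding. The derived quantities, including the four compositions, yield, the totals, ignition loss, glass mass, are computed starting from the weights on 100.0 g of glass in exact precision, as written in the question or the answer.
Per-oxide target masses for 100.0 g enamel:
  SiO2: 42.32% × 100.0 = 42.32 g
  TiO2: 20.63% × 100.0 = 20.63 g
  CaO: 10.68% × 100.0 = 10.68 g
  MgO: 26.37% × 100.0 = 26.37 g
Per-oxide balance check given the weights on record, versus the basis set out (every target is met by its sum up to rounding of the answer):
  SiO2: 63.42·0.6357 + 3.862·0.5186 = 42.32 g (target 42.32 g)
  TiO2: 20.84·0.9899 = 20.63 g (target 20.63 g)
  CaO: 29.28·0.3017 + 3.862·0.4784 = 10.68 g (target 10.68 g)
  MgO: 63.42·0.3147 + 29.28·0.2190 = 26.37 g (target 26.37 g)
The glass-mass cross-check: batch total minus LOI = 100.0 g (targets for the oxides total 100.0 g; basis as stated: 100.0 g — differing by rounding only).
Whole-batch sum: Σ batch = 117.4 g; ignition loss, Σ(batch × LOI) = 17.40 g; yield, glass over the total, = 85.18%.

Revised batch per 100.0 g enamel:
  Mg3Si4O10(OH)2: 63.42 g
  TiO2: 20.84 g
  Dolomite: 29.28 g
  CaSiO3: 3.862 g
Total batch = 117.4 g; LOI loss = 17.40 g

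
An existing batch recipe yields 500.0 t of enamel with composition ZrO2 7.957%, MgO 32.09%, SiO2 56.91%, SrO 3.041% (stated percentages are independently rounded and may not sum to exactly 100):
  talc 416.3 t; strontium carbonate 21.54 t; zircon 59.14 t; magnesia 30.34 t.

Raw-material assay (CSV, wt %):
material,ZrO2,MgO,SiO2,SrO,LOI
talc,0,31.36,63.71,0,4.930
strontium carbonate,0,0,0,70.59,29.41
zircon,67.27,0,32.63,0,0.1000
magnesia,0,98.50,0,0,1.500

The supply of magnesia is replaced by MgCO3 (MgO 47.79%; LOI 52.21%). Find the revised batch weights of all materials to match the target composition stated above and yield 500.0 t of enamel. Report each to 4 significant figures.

The working math carries exact precision from first step to last. Working values appear rounded to four significant digits between the steps. Each reported result takes exactly one rounding — all derived quantities, including net glass mass, totals, LOI, yield, the four compositions, are recomputed from the weighed amounts on 500.0 t of glass in exact precision as they appear in question or answer.
Oxide mass targets, per 500.0 t enamel:
  ZrO2: 7.957% × 500.0 = 39.78 t
  MgO: 32.09% × 500.0 = 160.5 t
  SiO2: 56.91% × 500.0 = 284.6 t
  SrO: 3.041% × 500.0 = 15.20 t
Checking each oxide sum per the reported batch figures, for the quoted basis mass (oxide sums agree with the targets up to rounding of the answer):
  ZrO2: 59.14·0.6727 = 39.78 t (target 39.78 t)
  MgO: 416.3·0.3136 + 62.53·0.4779 = 160.4 t (target 160.5 t)
  SiO2: 416.3·0.6371 + 59.14·0.3263 = 284.5 t (target 284.6 t)
  SrO: 21.54·0.7059 = 15.21 t (target 15.20 t)
Consistency of the glass mass: net batch after ignition = 499.9 t (targets for the oxides total 500.0 t; basis as stated: 500.0 t — rounding explains the deltas).
Adding the batch up: Σ batch = 559.5 t; loss to ignition Σ batch·LOI = 59.56 t; the yield ratio, glass ÷ batch: 89.35%.

Revised batch per 500.0 t enamel:
  talc: 416.3 t
  strontium carbonate: 21.54 t
  zircon: 59.14 t
  MgCO3: 62.53 t
Total batch = 559.5 t; LOI loss = 59.56 t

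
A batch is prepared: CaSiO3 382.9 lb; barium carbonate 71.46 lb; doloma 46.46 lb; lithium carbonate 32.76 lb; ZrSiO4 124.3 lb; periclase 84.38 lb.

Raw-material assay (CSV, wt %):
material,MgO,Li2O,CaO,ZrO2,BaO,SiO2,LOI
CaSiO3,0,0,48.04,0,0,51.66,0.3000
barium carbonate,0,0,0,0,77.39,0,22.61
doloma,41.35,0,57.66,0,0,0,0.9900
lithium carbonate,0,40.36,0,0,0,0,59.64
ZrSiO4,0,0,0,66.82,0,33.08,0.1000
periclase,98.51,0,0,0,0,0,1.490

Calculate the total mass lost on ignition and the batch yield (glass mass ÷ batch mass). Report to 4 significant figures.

In-progress results are printed rounded off to 4 significant figures at each printed step; the working math holds full float precision end to end. A single rounding produces each reported figure; the derived quantities (net glass mass, ignition loss, the six compositions, the yield, totals) are rebuilt at full precision using the weight values for 703.6 lb of glass, precisely as stated by the problem or the answer.
Loss on ignition, line by line:
  CaSiO3: 382.9 × 0.003000 = 1.149 lb
  barium carbonate: 71.46 × 0.2261 = 16.16 lb
  doloma: 46.46 × 0.009900 = 0.4600 lb
  lithium carbonate: 32.76 × 0.5964 = 19.54 lb
  ZrSiO4: 124.3 × 0.001000 = 0.1243 lb
  periclase: 84.38 × 0.01490 = 1.257 lb
Total LOI = 38.69 lb
Glass = batch − LOI = 742.3 − 38.69 = 703.6 lb

LOI loss = 38.69 lb; glass = 703.6 lb; yield = 94.79%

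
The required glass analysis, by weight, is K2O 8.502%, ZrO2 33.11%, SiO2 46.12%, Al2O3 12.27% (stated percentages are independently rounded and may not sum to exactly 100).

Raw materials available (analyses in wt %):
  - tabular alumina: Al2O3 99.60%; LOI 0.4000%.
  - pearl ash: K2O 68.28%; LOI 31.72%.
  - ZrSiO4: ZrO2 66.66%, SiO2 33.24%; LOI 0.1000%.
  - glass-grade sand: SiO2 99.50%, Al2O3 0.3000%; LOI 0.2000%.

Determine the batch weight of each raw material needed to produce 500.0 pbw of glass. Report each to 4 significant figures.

Batch per 500.0 pbw glass:
  tabular alumina: 61.15 pbw
  pearl ash: 62.26 pbw
  ZrSiO4: 248.3 pbw
  glass-grade sand: 148.8 pbw
Total batch = 520.5 pbw; LOI loss = 20.54 pbw; yield = 96.05%

The intermediate values appear rounded off to 4 significant figures in the printout; every computation maintains full float precision from start to finish — every reported figure is rounded just once. The derived quantities are re-derived starting from the weights per 500.0 pbw of glass in full float precision (glass mass, totals, ignition loss, the four compositions, yield) exactly as shown in the question or the answer.
The oxide mass targets at 500.0 pbw glass:
  K2O: 8.502% × 500.0 = 42.51 pbw
  ZrO2: 33.11% × 500.0 = 165.6 pbw
  SiO2: 46.12% × 500.0 = 230.6 pbw
  Al2O3: 12.27% × 500.0 = 61.35 pbw
Checking each oxide sum per the reported batch figures, against the basis in use (sums match the target masses modulo rounding of the values):
  K2O: 62.26·0.6828 = 42.51 pbw (target 42.51 pbw)
  ZrO2: 248.3·0.6666 = 165.5 pbw (target 165.6 pbw)
  SiO2: 248.3·0.3324 + 148.8·0.9950 = 230.6 pbw (target 230.6 pbw)
  Al2O3: 61.15·0.9960 + 148.8·0.003000 = 61.35 pbw (target 61.35 pbw)
Glass-mass sanity pass: batch total minus LOI = 500.0 pbw (targets for the oxides total 500.0 pbw; basis as stated: 500.0 pbw — rounding explains the deltas).
Adding the batch up: Σ batch = 520.5 pbw; ignition loss, Σ(batch × LOI) = 20.54 pbw; yield: glass divided by total = 96.05%.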